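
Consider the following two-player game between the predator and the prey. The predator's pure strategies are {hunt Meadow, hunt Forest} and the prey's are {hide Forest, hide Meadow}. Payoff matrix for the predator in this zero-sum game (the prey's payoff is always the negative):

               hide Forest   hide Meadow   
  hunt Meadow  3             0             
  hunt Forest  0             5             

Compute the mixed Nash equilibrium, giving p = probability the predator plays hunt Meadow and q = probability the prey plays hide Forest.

p = 5/8, q = 5/8

For the prey to be willing to mix, the prey must be indifferent between hide Forest and hide Meadow, which pins down the predator's mix.
  the prey's payoff from hide Forest: p·(-3) + (1−p)·0 = -3p
  the prey's payoff from hide Meadow: p·0 + (1−p)·(-5) = 5p - 5
  -3p = 5p - 5  ⇒  -8p = -5  ⇒  p = 5/8.
The predator's indifference between hunt Meadow and hunt Forest determines the prey's mixing probability q:
  the predator's payoff from hunt Meadow: q·3 + (1−q)·0 = 3q
  the predator's payoff from hunt Forest: q·0 + (1−q)·5 = -5q + 5
  3q = -5q + 5  ⇒  8q = 5  ⇒  q = 5/8.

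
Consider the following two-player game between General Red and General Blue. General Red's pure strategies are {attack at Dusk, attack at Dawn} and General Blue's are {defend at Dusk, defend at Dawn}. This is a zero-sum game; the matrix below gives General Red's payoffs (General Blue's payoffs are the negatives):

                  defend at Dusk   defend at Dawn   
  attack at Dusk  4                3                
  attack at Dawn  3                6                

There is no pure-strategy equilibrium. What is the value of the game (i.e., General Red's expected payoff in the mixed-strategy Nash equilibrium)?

In a mixed equilibrium General Red is indifferent between attack at Dusk and attack at Dawn; this condition fixes q.
  General Red's expected payoff from attack at Dusk: q·4 + (1−q)·3 = q + 3
  General Red's expected payoff from attack at Dawn: q·3 + (1−q)·6 = -3q + 6
  q + 3 = -3q + 6  ⇒  4q = 3  ⇒  q = 3/4.
The value is General Red's expected payoff against this mix (using attack at Dusk): (3/4)·4 + (1/4)·3 = 15/4.

v = 15/4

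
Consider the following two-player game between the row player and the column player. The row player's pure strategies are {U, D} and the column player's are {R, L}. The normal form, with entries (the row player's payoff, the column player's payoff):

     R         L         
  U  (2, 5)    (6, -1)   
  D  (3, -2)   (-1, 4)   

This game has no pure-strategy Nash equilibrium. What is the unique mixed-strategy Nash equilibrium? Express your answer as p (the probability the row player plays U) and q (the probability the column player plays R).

p = 1/2, q = 7/8

The row player's mix must leave the column player indifferent between R and L.
  the column player's payoff from R: p·5 + (1−p)·(-2) = 7p - 2
  the column player's payoff from L: p·(-1) + (1−p)·4 = -5p + 4
  7p - 2 = -5p + 4  ⇒  12p = 6  ⇒  p = 1/2.
The row player's indifference between U and D determines the column player's mixing probability q:
  the row player's payoff to U: q·2 + (1−q)·6 = -4q + 6
  the row player's payoff to D: q·3 + (1−q)·(-1) = 4q - 1
  -4q + 6 = 4q - 1  ⇒  -8q = -7  ⇒  q = 7/8.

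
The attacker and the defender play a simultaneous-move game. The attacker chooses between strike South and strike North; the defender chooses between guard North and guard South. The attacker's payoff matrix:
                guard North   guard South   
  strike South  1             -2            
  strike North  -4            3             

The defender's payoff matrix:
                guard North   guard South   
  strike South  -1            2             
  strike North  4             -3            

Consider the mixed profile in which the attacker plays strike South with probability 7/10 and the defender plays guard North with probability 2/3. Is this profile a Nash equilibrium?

Given the defender's mix q = 2/3, the attacker's payoff from strike South is 0 but from strike North is -5/3. The attacker strictly prefers strike South, so the attacker would not mix.
So the proposed profile is not a Nash equilibrium.

No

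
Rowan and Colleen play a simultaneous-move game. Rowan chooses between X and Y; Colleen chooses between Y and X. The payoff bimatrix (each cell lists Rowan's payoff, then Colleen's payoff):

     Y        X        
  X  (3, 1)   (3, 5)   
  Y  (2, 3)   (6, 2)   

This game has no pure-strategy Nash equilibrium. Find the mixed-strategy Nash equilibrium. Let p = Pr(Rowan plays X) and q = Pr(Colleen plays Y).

Colleen's indifference between Y and X determines Rowan's mixing probability p:
  Colleen's payoff to Y: p·1 + (1−p)·3 = -2p + 3
  Colleen's payoff to X: p·5 + (1−p)·2 = 3p + 2
  -2p + 3 = 3p + 2  ⇒  -5p = -1  ⇒  p = 1/5.
In a mixed equilibrium Rowan is indifferent between X and Y; this condition fixes q.
  Rowan's expected payoff from X: q·3 + (1−q)·3 = 3
  Rowan's expected payoff from Y: q·2 + (1−q)·6 = -4q + 6
  3 = -4q + 6  ⇒  4q = 3  ⇒  q = 3/4.

p = 1/5, q = 3/4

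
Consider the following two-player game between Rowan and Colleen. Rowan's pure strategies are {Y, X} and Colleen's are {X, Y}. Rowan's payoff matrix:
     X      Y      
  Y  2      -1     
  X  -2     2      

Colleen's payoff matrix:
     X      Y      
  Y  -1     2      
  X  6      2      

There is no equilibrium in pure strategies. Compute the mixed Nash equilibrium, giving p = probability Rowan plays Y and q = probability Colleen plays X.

Set Colleen's expected payoff from X equal to that from Y:
  Colleen's expected payoff from X: p·(-1) + (1−p)·6 = -7p + 6
  Colleen's expected payoff from Y: p·2 + (1−p)·2 = 2
  -7p + 6 = 2  ⇒  -7p = -4  ⇒  p = 4/7.
Colleen's mix must leave Rowan indifferent between Y and X.
  Rowan's payoff from Y: q·2 + (1−q)·(-1) = 3q - 1
  Rowan's payoff from X: q·(-2) + (1−q)·2 = -4q + 2
  3q - 1 = -4q + 2  ⇒  7q = 3  ⇒  q = 3/7.

p = 4/7, q = 3/7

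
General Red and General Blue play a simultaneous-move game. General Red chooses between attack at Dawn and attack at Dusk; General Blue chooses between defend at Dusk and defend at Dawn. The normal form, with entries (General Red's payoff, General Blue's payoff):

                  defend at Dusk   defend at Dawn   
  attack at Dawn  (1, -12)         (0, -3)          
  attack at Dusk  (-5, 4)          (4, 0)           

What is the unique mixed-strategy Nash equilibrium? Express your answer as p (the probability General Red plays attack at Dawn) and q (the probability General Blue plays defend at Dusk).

p = 4/13, q = 2/5

General Red's mix must leave General Blue indifferent between defend at Dusk and defend at Dawn.
  General Blue's payoff to defend at Dusk: p·(-12) + (1−p)·4 = -16p + 4
  General Blue's payoff to defend at Dawn: p·(-3) + (1−p)·0 = -3p
  -16p + 4 = -3p  ⇒  -13p = -4  ⇒  p = 4/13.
In a mixed equilibrium General Red is indifferent between attack at Dawn and attack at Dusk; this condition fixes q.
  General Red's payoff to attack at Dawn: q·1 + (1−q)·0 = q
  General Red's payoff to attack at Dusk: q·(-5) + (1−q)·4 = -9q + 4
  q = -9q + 4  ⇒  10q = 4  ⇒  q = 2/5.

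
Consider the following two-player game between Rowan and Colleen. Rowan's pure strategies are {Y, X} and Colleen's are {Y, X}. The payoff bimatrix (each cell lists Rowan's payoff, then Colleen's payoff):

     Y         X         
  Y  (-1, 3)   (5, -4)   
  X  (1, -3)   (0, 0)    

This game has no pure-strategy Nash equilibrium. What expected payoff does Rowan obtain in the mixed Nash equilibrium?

For Rowan to be willing to mix, Rowan must be indifferent between Y and X, which pins down Colleen's mix.
  Rowan's payoff to Y: q·(-1) + (1−q)·5 = -6q + 5
  Rowan's payoff to X: q·1 + (1−q)·0 = q
  -6q + 5 = q  ⇒  -7q = -5  ⇒  q = 5/7.
At equilibrium Rowan is indifferent across rows, so Rowan's payoff equals the payoff from Y: (5/7)·(-1) + (2/7)·5 = 5/7.

5/7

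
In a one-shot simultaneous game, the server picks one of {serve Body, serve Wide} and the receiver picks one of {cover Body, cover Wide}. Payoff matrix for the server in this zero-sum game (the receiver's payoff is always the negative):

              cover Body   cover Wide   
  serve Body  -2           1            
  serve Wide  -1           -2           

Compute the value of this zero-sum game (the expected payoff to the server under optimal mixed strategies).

v = -5/4

In a mixed equilibrium the server is indifferent between serve Body and serve Wide; this condition fixes q.
  the server's payoff from serve Body: q·(-2) + (1−q)·1 = -3q + 1
  the server's payoff from serve Wide: q·(-1) + (1−q)·(-2) = q - 2
  -3q + 1 = q - 2  ⇒  -4q = -3  ⇒  q = 3/4.
The value is the server's expected payoff against this mix (using serve Body): (3/4)·(-2) + (1/4)·1 = -5/4.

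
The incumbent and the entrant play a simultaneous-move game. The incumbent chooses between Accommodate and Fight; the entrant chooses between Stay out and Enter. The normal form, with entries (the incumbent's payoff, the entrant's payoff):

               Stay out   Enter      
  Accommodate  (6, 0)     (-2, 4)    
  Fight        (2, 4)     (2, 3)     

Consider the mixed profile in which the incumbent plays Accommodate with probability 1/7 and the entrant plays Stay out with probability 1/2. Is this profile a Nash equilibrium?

No

Given the incumbent's mix p = 1/7, the entrant's payoff from Stay out is 24/7 but from Enter is 22/7. The entrant strictly prefers Stay out, so the entrant would not mix.
So the proposed profile is not a Nash equilibrium.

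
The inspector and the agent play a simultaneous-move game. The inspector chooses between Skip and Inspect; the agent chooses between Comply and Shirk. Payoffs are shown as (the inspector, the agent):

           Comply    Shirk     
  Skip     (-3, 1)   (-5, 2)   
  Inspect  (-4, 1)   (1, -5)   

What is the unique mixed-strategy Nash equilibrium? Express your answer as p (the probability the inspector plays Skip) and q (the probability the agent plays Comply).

p = 6/7, q = 6/7

In a mixed equilibrium the agent is indifferent between Comply and Shirk; this condition fixes p.
  the agent's payoff from Comply: p·1 + (1−p)·1 = 1
  the agent's payoff from Shirk: p·2 + (1−p)·(-5) = 7p - 5
  1 = 7p - 5  ⇒  -7p = -6  ⇒  p = 6/7.
Set the inspector's expected payoff from Skip equal to that from Inspect:
  the inspector's payoff to Skip: q·(-3) + (1−q)·(-5) = 2q - 5
  the inspector's payoff to Inspect: q·(-4) + (1−q)·1 = -5q + 1
  2q - 5 = -5q + 1  ⇒  7q = 6  ⇒  q = 6/7.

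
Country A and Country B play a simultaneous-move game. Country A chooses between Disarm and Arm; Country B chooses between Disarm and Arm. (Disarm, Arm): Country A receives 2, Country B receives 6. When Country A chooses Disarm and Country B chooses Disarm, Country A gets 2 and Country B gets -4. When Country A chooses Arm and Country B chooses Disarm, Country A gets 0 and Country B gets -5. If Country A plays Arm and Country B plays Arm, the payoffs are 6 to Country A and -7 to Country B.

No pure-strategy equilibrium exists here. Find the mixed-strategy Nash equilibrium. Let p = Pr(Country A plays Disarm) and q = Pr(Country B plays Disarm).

For Country B to be willing to mix, Country B must be indifferent between Disarm and Arm, which pins down Country A's mix.
  Country B's payoff from Disarm: p·(-4) + (1−p)·(-5) = p - 5
  Country B's payoff from Arm: p·6 + (1−p)·(-7) = 13p - 7
  p - 5 = 13p - 7  ⇒  -12p = -2  ⇒  p = 1/6.
Country B's mix must leave Country A indifferent between Disarm and Arm.
  Country A's payoff from Disarm: q·2 + (1−q)·2 = 2
  Country A's payoff from Arm: q·0 + (1−q)·6 = -6q + 6
  2 = -6q + 6  ⇒  6q = 4  ⇒  q = 2/3.

p = 1/6, q = 2/3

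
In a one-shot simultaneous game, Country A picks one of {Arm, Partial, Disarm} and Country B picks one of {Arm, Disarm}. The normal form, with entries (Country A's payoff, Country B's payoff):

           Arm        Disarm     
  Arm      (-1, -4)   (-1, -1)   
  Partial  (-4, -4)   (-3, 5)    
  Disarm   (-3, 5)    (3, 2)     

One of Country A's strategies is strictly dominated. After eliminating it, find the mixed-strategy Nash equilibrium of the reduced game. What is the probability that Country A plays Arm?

Country A's strategy Partial is strictly dominated by Arm: -1 > -4 and -1 > -3. Eliminate Partial.
In a mixed equilibrium Country B is indifferent between Arm and Disarm; this condition fixes p.
  Country B's payoff from Arm: p·(-4) + (1−p)·5 = -9p + 5
  Country B's payoff from Disarm: p·(-1) + (1−p)·2 = -3p + 2
  -9p + 5 = -3p + 2  ⇒  -6p = -3  ⇒  p = 1/2.

p = 1/2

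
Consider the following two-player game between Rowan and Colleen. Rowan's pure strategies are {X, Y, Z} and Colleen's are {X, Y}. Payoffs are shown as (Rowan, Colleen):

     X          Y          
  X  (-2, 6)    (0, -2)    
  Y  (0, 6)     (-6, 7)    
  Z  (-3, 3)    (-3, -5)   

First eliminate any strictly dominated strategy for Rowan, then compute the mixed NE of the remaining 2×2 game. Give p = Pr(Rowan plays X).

Rowan's strategy Z is strictly dominated by X: -2 > -3 and 0 > -3. Eliminate Z.
In a mixed equilibrium Colleen is indifferent between X and Y; this condition fixes p.
  Colleen's payoff from X: p·6 + (1−p)·6 = 6
  Colleen's payoff from Y: p·(-2) + (1−p)·7 = -9p + 7
  6 = -9p + 7  ⇒  9p = 1  ⇒  p = 1/9.

p = 1/9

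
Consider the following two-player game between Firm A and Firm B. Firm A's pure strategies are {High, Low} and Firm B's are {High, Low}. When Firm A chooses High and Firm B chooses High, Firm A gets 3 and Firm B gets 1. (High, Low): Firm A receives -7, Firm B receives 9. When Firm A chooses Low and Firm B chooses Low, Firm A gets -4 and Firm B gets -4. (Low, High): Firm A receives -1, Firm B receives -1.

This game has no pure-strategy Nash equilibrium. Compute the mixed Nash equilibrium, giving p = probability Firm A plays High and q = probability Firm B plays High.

In a mixed equilibrium Firm B is indifferent between High and Low; this condition fixes p.
  Firm B's expected payoff from High: p·1 + (1−p)·(-1) = 2p - 1
  Firm B's expected payoff from Low: p·9 + (1−p)·(-4) = 13p - 4
  2p - 1 = 13p - 4  ⇒  -11p = -3  ⇒  p = 3/11.
For Firm A to be willing to mix, Firm A must be indifferent between High and Low, which pins down Firm B's mix.
  Firm A's payoff to High: q·3 + (1−q)·(-7) = 10q - 7
  Firm A's payoff to Low: q·(-1) + (1−q)·(-4) = 3q - 4
  10q - 7 = 3q - 4  ⇒  7q = 3  ⇒  q = 3/7.

p = 3/11, q = 3/7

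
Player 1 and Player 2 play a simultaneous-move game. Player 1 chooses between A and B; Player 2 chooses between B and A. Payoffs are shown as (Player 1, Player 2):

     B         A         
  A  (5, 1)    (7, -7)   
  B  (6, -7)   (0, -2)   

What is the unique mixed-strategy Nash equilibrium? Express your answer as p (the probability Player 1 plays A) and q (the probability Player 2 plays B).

For Player 2 to be willing to mix, Player 2 must be indifferent between B and A, which pins down Player 1's mix.
  Player 2's expected payoff from B: p·1 + (1−p)·(-7) = 8p - 7
  Player 2's expected payoff from A: p·(-7) + (1−p)·(-2) = -5p - 2
  8p - 7 = -5p - 2  ⇒  13p = 5  ⇒  p = 5/13.
Set Player 1's expected payoff from A equal to that from B:
  Player 1's payoff from A: q·5 + (1−q)·7 = -2q + 7
  Player 1's payoff from B: q·6 + (1−q)·0 = 6q
  -2q + 7 = 6q  ⇒  -8q = -7  ⇒  q = 7/8.

p = 5/13, q = 7/8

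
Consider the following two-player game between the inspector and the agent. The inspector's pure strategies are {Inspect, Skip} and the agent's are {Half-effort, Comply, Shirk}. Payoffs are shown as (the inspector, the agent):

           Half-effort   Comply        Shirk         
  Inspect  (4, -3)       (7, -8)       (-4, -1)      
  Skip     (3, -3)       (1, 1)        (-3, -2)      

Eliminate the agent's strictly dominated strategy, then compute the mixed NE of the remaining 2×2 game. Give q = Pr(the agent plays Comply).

The agent's strategy Half-effort is strictly dominated by Shirk: -1 > -3 and -2 > -3. Eliminate Half-effort.
The agent's mix must leave the inspector indifferent between Inspect and Skip.
  the inspector's payoff from Inspect: q·7 + (1−q)·(-4) = 11q - 4
  the inspector's payoff from Skip: q·1 + (1−q)·(-3) = 4q - 3
  11q - 4 = 4q - 3  ⇒  7q = 1  ⇒  q = 1/7.

q = 1/7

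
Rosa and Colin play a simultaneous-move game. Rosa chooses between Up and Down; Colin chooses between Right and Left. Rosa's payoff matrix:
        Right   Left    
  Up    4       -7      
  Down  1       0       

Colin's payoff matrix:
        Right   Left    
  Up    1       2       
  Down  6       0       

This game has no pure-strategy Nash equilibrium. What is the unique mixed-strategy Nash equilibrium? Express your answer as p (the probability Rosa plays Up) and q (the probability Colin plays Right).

In a mixed equilibrium Colin is indifferent between Right and Left; this condition fixes p.
  Colin's payoff to Right: p·1 + (1−p)·6 = -5p + 6
  Colin's payoff to Left: p·2 + (1−p)·0 = 2p
  -5p + 6 = 2p  ⇒  -7p = -6  ⇒  p = 6/7.
In a mixed equilibrium Rosa is indifferent between Up and Down; this condition fixes q.
  Rosa's payoff from Up: q·4 + (1−q)·(-7) = 11q - 7
  Rosa's payoff from Down: q·1 + (1−q)·0 = q
  11q - 7 = q  ⇒  10q = 7  ⇒  q = 7/10.

p = 6/7, q = 7/10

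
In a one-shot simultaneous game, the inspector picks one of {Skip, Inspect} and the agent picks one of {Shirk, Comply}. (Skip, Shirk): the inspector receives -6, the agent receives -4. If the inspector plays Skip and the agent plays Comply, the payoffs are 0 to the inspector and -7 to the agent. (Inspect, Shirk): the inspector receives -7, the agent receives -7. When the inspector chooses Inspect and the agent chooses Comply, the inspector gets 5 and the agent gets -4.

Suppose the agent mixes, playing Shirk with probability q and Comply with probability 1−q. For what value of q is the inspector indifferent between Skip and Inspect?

q = 5/6

In a mixed equilibrium the inspector is indifferent between Skip and Inspect; this condition fixes q.
  the inspector's payoff to Skip: q·(-6) + (1−q)·0 = -6q
  the inspector's payoff to Inspect: q·(-7) + (1−q)·5 = -12q + 5
  -6q = -12q + 5  ⇒  6q = 5  ⇒  q = 5/6.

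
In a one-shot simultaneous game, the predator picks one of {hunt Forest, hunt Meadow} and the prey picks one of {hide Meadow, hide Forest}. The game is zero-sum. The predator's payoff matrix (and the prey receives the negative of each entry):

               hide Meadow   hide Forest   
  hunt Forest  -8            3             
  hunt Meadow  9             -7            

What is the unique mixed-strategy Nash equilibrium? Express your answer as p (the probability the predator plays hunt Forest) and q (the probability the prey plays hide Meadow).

The predator's mix must leave the prey indifferent between hide Meadow and hide Forest.
  the prey's expected payoff from hide Meadow: p·8 + (1−p)·(-9) = 17p - 9
  the prey's expected payoff from hide Forest: p·(-3) + (1−p)·7 = -10p + 7
  17p - 9 = -10p + 7  ⇒  27p = 16  ⇒  p = 16/27.
Set the predator's expected payoff from hunt Forest equal to that from hunt Meadow:
  the predator's payoff from hunt Forest: q·(-8) + (1−q)·3 = -11q + 3
  the predator's payoff from hunt Meadow: q·9 + (1−q)·(-7) = 16q - 7
  -11q + 3 = 16q - 7  ⇒  -27q = -10  ⇒  q = 10/27.

p = 16/27, q = 10/27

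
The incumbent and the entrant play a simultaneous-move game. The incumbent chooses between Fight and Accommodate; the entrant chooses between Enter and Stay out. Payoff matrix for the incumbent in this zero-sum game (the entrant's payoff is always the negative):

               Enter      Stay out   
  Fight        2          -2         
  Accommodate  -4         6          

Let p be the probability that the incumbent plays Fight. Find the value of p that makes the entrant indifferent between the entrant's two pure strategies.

The incumbent's mix must leave the entrant indifferent between Enter and Stay out.
  the entrant's payoff from Enter: p·(-2) + (1−p)·4 = -6p + 4
  the entrant's payoff from Stay out: p·2 + (1−p)·(-6) = 8p - 6
  -6p + 4 = 8p - 6  ⇒  -14p = -10  ⇒  p = 5/7.

p = 5/7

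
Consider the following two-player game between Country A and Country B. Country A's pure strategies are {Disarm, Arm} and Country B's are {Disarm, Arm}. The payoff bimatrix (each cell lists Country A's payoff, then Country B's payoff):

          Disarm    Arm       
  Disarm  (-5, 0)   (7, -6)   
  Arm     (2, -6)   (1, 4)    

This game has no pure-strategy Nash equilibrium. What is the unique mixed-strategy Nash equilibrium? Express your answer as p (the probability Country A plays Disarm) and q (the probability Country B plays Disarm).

Country A's mix must leave Country B indifferent between Disarm and Arm.
  Country B's expected payoff from Disarm: p·0 + (1−p)·(-6) = 6p - 6
  Country B's expected payoff from Arm: p·(-6) + (1−p)·4 = -10p + 4
  6p - 6 = -10p + 4  ⇒  16p = 10  ⇒  p = 5/8.
Country B's mix must leave Country A indifferent between Disarm and Arm.
  Country A's expected payoff from Disarm: q·(-5) + (1−q)·7 = -12q + 7
  Country A's expected payoff from Arm: q·2 + (1−q)·1 = q + 1
  -12q + 7 = q + 1  ⇒  -13q = -6  ⇒  q = 6/13.

p = 5/8, q = 6/13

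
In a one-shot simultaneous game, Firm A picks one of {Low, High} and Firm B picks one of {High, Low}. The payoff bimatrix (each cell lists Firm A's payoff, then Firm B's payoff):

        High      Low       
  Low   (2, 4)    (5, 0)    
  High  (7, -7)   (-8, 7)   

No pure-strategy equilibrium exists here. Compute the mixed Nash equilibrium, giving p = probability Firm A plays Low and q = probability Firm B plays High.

Firm A's mix must leave Firm B indifferent between High and Low.
  Firm B's payoff to High: p·4 + (1−p)·(-7) = 11p - 7
  Firm B's payoff to Low: p·0 + (1−p)·7 = -7p + 7
  11p - 7 = -7p + 7  ⇒  18p = 14  ⇒  p = 7/9.
In a mixed equilibrium Firm A is indifferent between Low and High; this condition fixes q.
  Firm A's expected payoff from Low: q·2 + (1−q)·5 = -3q + 5
  Firm A's expected payoff from High: q·7 + (1−q)·(-8) = 15q - 8
  -3q + 5 = 15q - 8  ⇒  -18q = -13  ⇒  q = 13/18.

p = 7/9, q = 13/18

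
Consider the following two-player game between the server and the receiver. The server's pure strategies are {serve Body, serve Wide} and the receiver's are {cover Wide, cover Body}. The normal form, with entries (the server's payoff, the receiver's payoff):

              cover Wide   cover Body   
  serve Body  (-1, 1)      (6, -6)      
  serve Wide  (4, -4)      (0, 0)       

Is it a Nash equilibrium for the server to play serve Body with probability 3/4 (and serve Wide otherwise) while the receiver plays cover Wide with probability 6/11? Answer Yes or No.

No

Given the server's mix p = 3/4, the receiver's payoff from cover Wide is -1/4 but from cover Body is -9/2. The receiver strictly prefers cover Wide, so the receiver would not mix.
So the proposed profile is not a Nash equilibrium.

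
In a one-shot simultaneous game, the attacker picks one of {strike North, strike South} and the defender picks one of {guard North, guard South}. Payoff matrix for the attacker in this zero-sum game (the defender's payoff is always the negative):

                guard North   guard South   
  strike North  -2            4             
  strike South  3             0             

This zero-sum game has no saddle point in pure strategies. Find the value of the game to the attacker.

v = 4/3

In a mixed equilibrium the attacker is indifferent between strike North and strike South; this condition fixes q.
  the attacker's payoff to strike North: q·(-2) + (1−q)·4 = -6q + 4
  the attacker's payoff to strike South: q·3 + (1−q)·0 = 3q
  -6q + 4 = 3q  ⇒  -9q = -4  ⇒  q = 4/9.
The value is the attacker's expected payoff against this mix (using strike North): (4/9)·(-2) + (5/9)·4 = 4/3.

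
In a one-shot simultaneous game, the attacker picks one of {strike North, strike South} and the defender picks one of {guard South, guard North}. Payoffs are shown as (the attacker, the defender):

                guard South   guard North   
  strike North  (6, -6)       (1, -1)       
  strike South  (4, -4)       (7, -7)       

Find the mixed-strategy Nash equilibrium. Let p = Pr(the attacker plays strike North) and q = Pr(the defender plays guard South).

p = 3/8, q = 3/4

The defender's indifference between guard South and guard North determines the attacker's mixing probability p:
  the defender's expected payoff from guard South: p·(-6) + (1−p)·(-4) = -2p - 4
  the defender's expected payoff from guard North: p·(-1) + (1−p)·(-7) = 6p - 7
  -2p - 4 = 6p - 7  ⇒  -8p = -3  ⇒  p = 3/8.
In a mixed equilibrium the attacker is indifferent between strike North and strike South; this condition fixes q.
  the attacker's payoff from strike North: q·6 + (1−q)·1 = 5q + 1
  the attacker's payoff from strike South: q·4 + (1−q)·7 = -3q + 7
  5q + 1 = -3q + 7  ⇒  8q = 6  ⇒  q = 3/4.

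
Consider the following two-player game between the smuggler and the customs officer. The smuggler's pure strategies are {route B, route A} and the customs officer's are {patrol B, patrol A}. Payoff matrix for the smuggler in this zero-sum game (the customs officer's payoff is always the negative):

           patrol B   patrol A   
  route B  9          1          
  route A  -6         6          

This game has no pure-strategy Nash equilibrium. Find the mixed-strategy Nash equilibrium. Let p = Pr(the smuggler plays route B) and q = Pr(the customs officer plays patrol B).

p = 3/5, q = 1/4

The customs officer's indifference between patrol B and patrol A determines the smuggler's mixing probability p:
  the customs officer's payoff from patrol B: p·(-9) + (1−p)·6 = -15p + 6
  the customs officer's payoff from patrol A: p·(-1) + (1−p)·(-6) = 5p - 6
  -15p + 6 = 5p - 6  ⇒  -20p = -12  ⇒  p = 3/5.
For the smuggler to be willing to mix, the smuggler must be indifferent between route B and route A, which pins down the customs officer's mix.
  the smuggler's expected payoff from route B: q·9 + (1−q)·1 = 8q + 1
  the smuggler's expected payoff from route A: q·(-6) + (1−q)·6 = -12q + 6
  8q + 1 = -12q + 6  ⇒  20q = 5  ⇒  q = 1/4.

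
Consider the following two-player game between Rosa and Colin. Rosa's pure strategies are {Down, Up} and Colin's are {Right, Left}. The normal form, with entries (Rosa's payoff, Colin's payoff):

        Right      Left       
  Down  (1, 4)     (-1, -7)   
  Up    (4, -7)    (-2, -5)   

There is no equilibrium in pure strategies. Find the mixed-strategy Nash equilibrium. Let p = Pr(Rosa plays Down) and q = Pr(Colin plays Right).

For Colin to be willing to mix, Colin must be indifferent between Right and Left, which pins down Rosa's mix.
  Colin's expected payoff from Right: p·4 + (1−p)·(-7) = 11p - 7
  Colin's expected payoff from Left: p·(-7) + (1−p)·(-5) = -2p - 5
  11p - 7 = -2p - 5  ⇒  13p = 2  ⇒  p = 2/13.
Rosa's indifference between Down and Up determines Colin's mixing probability q:
  Rosa's payoff to Down: q·1 + (1−q)·(-1) = 2q - 1
  Rosa's payoff to Up: q·4 + (1−q)·(-2) = 6q - 2
  2q - 1 = 6q - 2  ⇒  -4q = -1  ⇒  q = 1/4.

p = 2/13, q = 1/4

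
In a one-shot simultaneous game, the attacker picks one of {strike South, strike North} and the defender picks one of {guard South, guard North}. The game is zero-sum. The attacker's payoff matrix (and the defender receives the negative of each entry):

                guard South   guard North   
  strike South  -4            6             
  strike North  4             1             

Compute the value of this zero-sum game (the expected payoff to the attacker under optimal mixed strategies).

In a mixed equilibrium the attacker is indifferent between strike South and strike North; this condition fixes q.
  the attacker's payoff to strike South: q·(-4) + (1−q)·6 = -10q + 6
  the attacker's payoff to strike North: q·4 + (1−q)·1 = 3q + 1
  -10q + 6 = 3q + 1  ⇒  -13q = -5  ⇒  q = 5/13.
The value is the attacker's expected payoff against this mix (using strike South): (5/13)·(-4) + (8/13)·6 = 28/13.

v = 28/13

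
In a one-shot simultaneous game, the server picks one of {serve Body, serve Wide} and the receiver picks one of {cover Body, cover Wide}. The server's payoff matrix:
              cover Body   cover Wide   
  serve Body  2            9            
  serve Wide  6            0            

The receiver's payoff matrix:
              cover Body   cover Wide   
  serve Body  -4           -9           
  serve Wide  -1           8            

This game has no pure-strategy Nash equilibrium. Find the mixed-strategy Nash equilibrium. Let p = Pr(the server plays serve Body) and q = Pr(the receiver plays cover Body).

In a mixed equilibrium the receiver is indifferent between cover Body and cover Wide; this condition fixes p.
  the receiver's payoff to cover Body: p·(-4) + (1−p)·(-1) = -3p - 1
  the receiver's payoff to cover Wide: p·(-9) + (1−p)·8 = -17p + 8
  -3p - 1 = -17p + 8  ⇒  14p = 9  ⇒  p = 9/14.
Set the server's expected payoff from serve Body equal to that from serve Wide:
  the server's expected payoff from serve Body: q·2 + (1−q)·9 = -7q + 9
  the server's expected payoff from serve Wide: q·6 + (1−q)·0 = 6q
  -7q + 9 = 6q  ⇒  -13q = -9  ⇒  q = 9/13.

p = 9/14, q = 9/13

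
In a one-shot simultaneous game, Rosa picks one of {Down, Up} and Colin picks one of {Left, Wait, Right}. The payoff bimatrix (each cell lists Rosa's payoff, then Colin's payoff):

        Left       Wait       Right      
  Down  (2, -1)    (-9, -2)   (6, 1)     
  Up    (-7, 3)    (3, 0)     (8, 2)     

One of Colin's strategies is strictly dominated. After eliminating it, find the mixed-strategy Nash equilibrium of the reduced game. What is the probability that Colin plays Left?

q = 2/11

Colin's strategy Wait is strictly dominated by Left: -1 > -2 and 3 > 0. Eliminate Wait.
For Rosa to be willing to mix, Rosa must be indifferent between Down and Up, which pins down Colin's mix.
  Rosa's expected payoff from Down: q·2 + (1−q)·6 = -4q + 6
  Rosa's expected payoff from Up: q·(-7) + (1−q)·8 = -15q + 8
  -4q + 6 = -15q + 8  ⇒  11q = 2  ⇒  q = 2/11.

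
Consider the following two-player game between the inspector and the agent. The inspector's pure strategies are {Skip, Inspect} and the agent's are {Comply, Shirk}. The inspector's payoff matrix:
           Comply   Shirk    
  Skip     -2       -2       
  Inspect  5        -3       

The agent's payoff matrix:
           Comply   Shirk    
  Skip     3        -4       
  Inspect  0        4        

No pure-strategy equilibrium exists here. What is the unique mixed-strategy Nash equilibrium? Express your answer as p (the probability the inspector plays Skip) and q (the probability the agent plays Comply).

p = 4/11, q = 1/8

In a mixed equilibrium the agent is indifferent between Comply and Shirk; this condition fixes p.
  the agent's payoff from Comply: p·3 + (1−p)·0 = 3p
  the agent's payoff from Shirk: p·(-4) + (1−p)·4 = -8p + 4
  3p = -8p + 4  ⇒  11p = 4  ⇒  p = 4/11.
Set the inspector's expected payoff from Skip equal to that from Inspect:
  the inspector's payoff from Skip: q·(-2) + (1−q)·(-2) = -2
  the inspector's payoff from Inspect: q·5 + (1−q)·(-3) = 8q - 3
  -2 = 8q - 3  ⇒  -8q = -1  ⇒  q = 1/8.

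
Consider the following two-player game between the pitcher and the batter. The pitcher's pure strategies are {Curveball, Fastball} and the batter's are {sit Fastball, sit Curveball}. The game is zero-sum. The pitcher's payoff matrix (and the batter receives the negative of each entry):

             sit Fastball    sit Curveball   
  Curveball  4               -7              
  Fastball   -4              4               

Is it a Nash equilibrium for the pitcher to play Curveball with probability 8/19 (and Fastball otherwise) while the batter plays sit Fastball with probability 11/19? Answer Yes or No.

Check the batter's indifference given the pitcher's mix p = 8/19:
  payoff from sit Fastball = 12/19; payoff from sit Curveball = 12/19 — equal.
Check the pitcher's indifference given the batter's mix q = 11/19:
  payoff from Curveball = -12/19; payoff from Fastball = -12/19 — equal.
Both players are indifferent, so neither can profitably deviate.

Yes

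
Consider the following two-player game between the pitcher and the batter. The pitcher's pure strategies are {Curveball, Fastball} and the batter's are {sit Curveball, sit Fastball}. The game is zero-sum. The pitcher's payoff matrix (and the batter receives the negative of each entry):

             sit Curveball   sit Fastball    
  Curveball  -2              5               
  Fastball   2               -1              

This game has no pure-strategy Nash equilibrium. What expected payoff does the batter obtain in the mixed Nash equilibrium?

-4/5

The pitcher's mix must leave the batter indifferent between sit Curveball and sit Fastball.
  the batter's expected payoff from sit Curveball: p·2 + (1−p)·(-2) = 4p - 2
  the batter's expected payoff from sit Fastball: p·(-5) + (1−p)·1 = -6p + 1
  4p - 2 = -6p + 1  ⇒  10p = 3  ⇒  p = 3/10.
At equilibrium the batter is indifferent across columns, so the batter's payoff equals the payoff from sit Curveball: (3/10)·2 + (7/10)·(-2) = -4/5.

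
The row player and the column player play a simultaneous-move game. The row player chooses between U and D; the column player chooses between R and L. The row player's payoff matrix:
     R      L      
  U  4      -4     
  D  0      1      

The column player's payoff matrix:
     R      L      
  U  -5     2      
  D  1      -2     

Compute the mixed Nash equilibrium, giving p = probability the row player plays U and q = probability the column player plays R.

For the column player to be willing to mix, the column player must be indifferent between R and L, which pins down the row player's mix.
  the column player's expected payoff from R: p·(-5) + (1−p)·1 = -6p + 1
  the column player's expected payoff from L: p·2 + (1−p)·(-2) = 4p - 2
  -6p + 1 = 4p - 2  ⇒  -10p = -3  ⇒  p = 3/10.
Set the row player's expected payoff from U equal to that from D:
  the row player's expected payoff from U: q·4 + (1−q)·(-4) = 8q - 4
  the row player's expected payoff from D: q·0 + (1−q)·1 = -q + 1
  8q - 4 = -q + 1  ⇒  9q = 5  ⇒  q = 5/9.

p = 3/10, q = 5/9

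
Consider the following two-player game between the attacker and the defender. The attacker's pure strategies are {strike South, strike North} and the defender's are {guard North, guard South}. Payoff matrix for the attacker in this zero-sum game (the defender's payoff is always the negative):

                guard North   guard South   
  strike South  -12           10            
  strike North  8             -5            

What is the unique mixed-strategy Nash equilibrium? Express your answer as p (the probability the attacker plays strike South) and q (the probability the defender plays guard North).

The defender's indifference between guard North and guard South determines the attacker's mixing probability p:
  the defender's payoff from guard North: p·12 + (1−p)·(-8) = 20p - 8
  the defender's payoff from guard South: p·(-10) + (1−p)·5 = -15p + 5
  20p - 8 = -15p + 5  ⇒  35p = 13  ⇒  p = 13/35.
The defender's mix must leave the attacker indifferent between strike South and strike North.
  the attacker's payoff from strike South: q·(-12) + (1−q)·10 = -22q + 10
  the attacker's payoff from strike North: q·8 + (1−q)·(-5) = 13q - 5
  -22q + 10 = 13q - 5  ⇒  -35q = -15  ⇒  q = 3/7.

p = 13/35, q = 3/7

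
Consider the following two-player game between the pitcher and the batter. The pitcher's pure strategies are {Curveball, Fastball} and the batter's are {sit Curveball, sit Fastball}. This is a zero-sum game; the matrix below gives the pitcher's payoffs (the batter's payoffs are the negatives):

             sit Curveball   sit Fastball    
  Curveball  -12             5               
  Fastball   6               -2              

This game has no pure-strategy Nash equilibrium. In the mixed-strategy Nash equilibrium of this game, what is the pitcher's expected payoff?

6/25

Set the pitcher's expected payoff from Curveball equal to that from Fastball:
  the pitcher's payoff from Curveball: q·(-12) + (1−q)·5 = -17q + 5
  the pitcher's payoff from Fastball: q·6 + (1−q)·(-2) = 8q - 2
  -17q + 5 = 8q - 2  ⇒  -25q = -7  ⇒  q = 7/25.
At equilibrium the pitcher is indifferent across rows, so the pitcher's payoff equals the payoff from Curveball: (7/25)·(-12) + (18/25)·5 = 6/25.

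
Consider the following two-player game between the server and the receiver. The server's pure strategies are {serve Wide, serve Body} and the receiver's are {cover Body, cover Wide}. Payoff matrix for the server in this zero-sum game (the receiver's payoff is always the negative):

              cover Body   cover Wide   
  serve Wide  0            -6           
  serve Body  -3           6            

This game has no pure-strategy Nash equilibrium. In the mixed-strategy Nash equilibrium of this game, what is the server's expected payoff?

The server's indifference between serve Wide and serve Body determines the receiver's mixing probability q:
  the server's payoff from serve Wide: q·0 + (1−q)·(-6) = 6q - 6
  the server's payoff from serve Body: q·(-3) + (1−q)·6 = -9q + 6
  6q - 6 = -9q + 6  ⇒  15q = 12  ⇒  q = 4/5.
At equilibrium the server is indifferent across rows, so the server's payoff equals the payoff from serve Wide: (4/5)·0 + (1/5)·(-6) = -6/5.

-6/5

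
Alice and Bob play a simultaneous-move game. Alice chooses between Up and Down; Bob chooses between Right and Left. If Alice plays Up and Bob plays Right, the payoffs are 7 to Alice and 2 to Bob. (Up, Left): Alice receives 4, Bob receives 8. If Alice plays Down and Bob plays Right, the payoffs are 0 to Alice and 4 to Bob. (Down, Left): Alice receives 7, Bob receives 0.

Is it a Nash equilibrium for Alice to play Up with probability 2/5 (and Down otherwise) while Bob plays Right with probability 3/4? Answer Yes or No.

No

Given Bob's mix q = 3/4, Alice's payoff from Up is 25/4 but from Down is 7/4. Alice strictly prefers Up, so Alice would not mix.
So the proposed profile is not a Nash equilibrium.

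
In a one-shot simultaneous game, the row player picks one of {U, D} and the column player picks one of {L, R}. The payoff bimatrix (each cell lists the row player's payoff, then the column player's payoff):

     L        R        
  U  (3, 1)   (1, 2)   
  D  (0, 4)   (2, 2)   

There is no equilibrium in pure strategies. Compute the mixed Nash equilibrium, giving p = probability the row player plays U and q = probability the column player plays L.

p = 2/3, q = 1/4

For the column player to be willing to mix, the column player must be indifferent between L and R, which pins down the row player's mix.
  the column player's payoff to L: p·1 + (1−p)·4 = -3p + 4
  the column player's payoff to R: p·2 + (1−p)·2 = 2
  -3p + 4 = 2  ⇒  -3p = -2  ⇒  p = 2/3.
The column player's mix must leave the row player indifferent between U and D.
  the row player's expected payoff from U: q·3 + (1−q)·1 = 2q + 1
  the row player's expected payoff from D: q·0 + (1−q)·2 = -2q + 2
  2q + 1 = -2q + 2  ⇒  4q = 1  ⇒  q = 1/4.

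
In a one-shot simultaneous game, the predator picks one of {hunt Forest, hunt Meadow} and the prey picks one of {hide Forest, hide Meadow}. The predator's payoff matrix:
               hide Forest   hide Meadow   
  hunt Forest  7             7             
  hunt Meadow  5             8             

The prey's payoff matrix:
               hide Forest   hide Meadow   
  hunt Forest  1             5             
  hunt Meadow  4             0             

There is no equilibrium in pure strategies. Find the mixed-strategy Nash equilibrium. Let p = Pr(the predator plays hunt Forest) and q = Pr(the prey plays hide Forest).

p = 1/2, q = 1/3

Set the prey's expected payoff from hide Forest equal to that from hide Meadow:
  the prey's payoff to hide Forest: p·1 + (1−p)·4 = -3p + 4
  the prey's payoff to hide Meadow: p·5 + (1−p)·0 = 5p
  -3p + 4 = 5p  ⇒  -8p = -4  ⇒  p = 1/2.
The predator's indifference between hunt Forest and hunt Meadow determines the prey's mixing probability q:
  the predator's payoff to hunt Forest: q·7 + (1−q)·7 = 7
  the predator's payoff to hunt Meadow: q·5 + (1−q)·8 = -3q + 8
  7 = -3q + 8  ⇒  3q = 1  ⇒  q = 1/3.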